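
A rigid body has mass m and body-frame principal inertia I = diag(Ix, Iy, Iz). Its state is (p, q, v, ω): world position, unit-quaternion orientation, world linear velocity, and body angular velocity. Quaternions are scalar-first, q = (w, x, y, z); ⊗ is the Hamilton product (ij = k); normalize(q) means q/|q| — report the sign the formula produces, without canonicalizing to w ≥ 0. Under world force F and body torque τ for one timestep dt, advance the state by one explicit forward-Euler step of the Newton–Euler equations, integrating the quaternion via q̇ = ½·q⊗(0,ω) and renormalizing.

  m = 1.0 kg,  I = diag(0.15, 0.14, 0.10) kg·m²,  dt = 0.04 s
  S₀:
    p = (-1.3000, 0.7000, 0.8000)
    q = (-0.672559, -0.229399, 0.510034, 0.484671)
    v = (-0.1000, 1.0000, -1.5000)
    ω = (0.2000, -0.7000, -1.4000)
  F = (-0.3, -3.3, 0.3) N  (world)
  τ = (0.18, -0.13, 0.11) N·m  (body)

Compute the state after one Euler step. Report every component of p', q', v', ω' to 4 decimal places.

a = (-0.3000, -3.3000, 0.3000)
new position p' = (-1.3040, 0.7400, 0.7400)
new velocity v' = (-0.1120, 0.8680, -1.4880)
(τ − ω×Iω)/I = (1.4613, -0.8286, 1.0860)
ω + α·dt = (0.2585, -0.7331, -1.3566)
2q̇ = q⊗(0,ω) = (1.0814430, -0.5092897, 0.2465669, 1.0001551)
q' = normalize(q + ½dt·q⊗(0,ω)) = (-0.6506, -0.2395, 0.5147, 0.5044)

p' = (-1.3040, 0.7400, 0.7400)
q' = (-0.6506, -0.2395, 0.5147, 0.5044)
v' = (-0.1120, 0.8680, -1.4880)
ω' = (0.2585, -0.7331, -1.3566)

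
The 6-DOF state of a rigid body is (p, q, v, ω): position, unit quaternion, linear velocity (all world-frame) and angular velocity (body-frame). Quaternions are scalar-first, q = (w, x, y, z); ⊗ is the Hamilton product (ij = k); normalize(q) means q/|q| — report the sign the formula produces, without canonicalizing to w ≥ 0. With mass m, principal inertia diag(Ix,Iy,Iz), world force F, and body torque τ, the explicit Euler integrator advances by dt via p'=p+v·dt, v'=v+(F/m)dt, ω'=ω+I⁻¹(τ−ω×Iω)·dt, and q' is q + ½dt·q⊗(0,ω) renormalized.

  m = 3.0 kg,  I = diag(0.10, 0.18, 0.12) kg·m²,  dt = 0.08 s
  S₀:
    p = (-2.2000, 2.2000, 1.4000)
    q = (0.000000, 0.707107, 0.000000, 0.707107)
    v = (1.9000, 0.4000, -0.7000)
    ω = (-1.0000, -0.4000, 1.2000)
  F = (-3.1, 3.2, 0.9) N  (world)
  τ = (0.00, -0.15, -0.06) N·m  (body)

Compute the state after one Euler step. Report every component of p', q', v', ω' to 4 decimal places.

p' = (-2.0480, 2.2320, 1.3440)
q' = (-0.0056, 0.7169, -0.0621, 0.6944)
v' = (1.8173, 0.4853, -0.6760)
ω' = (-1.0230, -0.4773, 1.1387)

angular accel α = (-0.2880, -0.9667, -0.7667)
ω + α·dt = (-1.0230, -0.4773, 1.1387)
q⊗(0,ω) = (-0.1414214, 0.2828428, -1.5556354, -0.2828428)
q' = normalize(q + ½dt·q⊗(0,ω)) = (-0.0056, 0.7169, -0.0621, 0.6944)
linear accel F/m = (-1.0333, 1.0667, 0.3000)
new position p' = (-2.0480, 2.2320, 1.3440)
v' = v + a·dt = (1.8173, 0.4853, -0.6760)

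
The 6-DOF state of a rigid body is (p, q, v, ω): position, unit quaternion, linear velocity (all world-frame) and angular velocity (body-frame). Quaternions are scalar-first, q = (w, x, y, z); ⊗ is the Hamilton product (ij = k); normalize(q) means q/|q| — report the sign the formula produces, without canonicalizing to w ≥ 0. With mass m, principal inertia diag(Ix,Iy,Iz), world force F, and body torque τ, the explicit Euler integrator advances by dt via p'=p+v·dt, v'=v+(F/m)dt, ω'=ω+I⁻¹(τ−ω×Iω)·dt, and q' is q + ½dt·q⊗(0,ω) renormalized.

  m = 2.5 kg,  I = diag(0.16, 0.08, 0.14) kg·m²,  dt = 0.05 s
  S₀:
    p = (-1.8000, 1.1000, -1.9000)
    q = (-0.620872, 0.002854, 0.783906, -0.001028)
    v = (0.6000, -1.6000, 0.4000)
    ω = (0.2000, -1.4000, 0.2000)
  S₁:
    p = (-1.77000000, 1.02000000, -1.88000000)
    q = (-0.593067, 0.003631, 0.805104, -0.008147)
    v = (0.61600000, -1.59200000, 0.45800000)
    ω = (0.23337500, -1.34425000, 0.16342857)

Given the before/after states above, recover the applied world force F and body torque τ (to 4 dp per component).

F = (0.8000, 0.4000, 2.9000)
τ = (0.0900, 0.0900, -0.0800)

ω₁ − ω₀ = (0.03337500, 0.05575000, -0.03657143)
gyro term ω₀×Iω₀ = (-0.0168, 0.0008, 0.0224)
applied torque τ = (0.0900, 0.0900, -0.0800)
velocity change Δv = (0.01600000, 0.00800000, 0.05800000)
applied force F = (0.8000, 0.4000, 2.9000)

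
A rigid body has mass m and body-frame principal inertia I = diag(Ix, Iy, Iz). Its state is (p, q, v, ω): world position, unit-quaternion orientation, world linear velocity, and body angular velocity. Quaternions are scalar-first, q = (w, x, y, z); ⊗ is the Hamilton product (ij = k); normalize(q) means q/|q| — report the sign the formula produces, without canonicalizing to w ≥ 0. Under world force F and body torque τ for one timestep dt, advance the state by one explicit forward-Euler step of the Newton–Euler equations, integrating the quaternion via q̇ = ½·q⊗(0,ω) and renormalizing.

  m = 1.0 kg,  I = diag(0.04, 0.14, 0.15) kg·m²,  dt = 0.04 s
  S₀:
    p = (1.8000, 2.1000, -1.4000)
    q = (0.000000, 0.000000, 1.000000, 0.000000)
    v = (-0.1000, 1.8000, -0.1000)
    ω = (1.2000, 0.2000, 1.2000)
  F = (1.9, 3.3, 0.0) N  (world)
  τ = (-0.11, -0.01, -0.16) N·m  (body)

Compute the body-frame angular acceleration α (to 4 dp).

α = (-2.8100, 1.0600, -1.2267)

gyro term ω×Iω = (0.0024, -0.1584, 0.0240)
angular accel α = (-2.8100, 1.0600, -1.2267)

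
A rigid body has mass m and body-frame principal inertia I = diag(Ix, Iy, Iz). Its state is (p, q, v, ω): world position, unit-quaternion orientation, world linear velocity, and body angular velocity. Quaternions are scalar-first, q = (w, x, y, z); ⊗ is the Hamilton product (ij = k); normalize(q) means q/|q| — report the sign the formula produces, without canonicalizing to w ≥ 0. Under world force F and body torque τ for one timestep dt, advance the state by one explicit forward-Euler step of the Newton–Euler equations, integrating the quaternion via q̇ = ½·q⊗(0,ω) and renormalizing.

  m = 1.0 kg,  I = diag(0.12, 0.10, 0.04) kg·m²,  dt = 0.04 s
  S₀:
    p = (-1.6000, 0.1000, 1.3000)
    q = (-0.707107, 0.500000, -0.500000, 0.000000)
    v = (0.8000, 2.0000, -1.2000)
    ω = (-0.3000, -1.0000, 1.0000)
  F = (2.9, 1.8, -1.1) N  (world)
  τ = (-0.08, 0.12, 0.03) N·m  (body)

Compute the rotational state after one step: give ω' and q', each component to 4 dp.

gyro term ω×Iω = (0.0600, -0.0240, -0.0060)
angular accel α = (-1.1667, 1.4400, 0.9000)
new body rate ω' = (-0.3467, -0.9424, 1.0360)
q⊗(0,ω) = (-0.3500000, -0.2878679, 0.2071070, -1.3571070)
q + ½dt·q⊗(0,ω), renormalized = (-0.7138, 0.4940, -0.4957, -0.0271)

ω' = (-0.3467, -0.9424, 1.0360)
q' = (-0.7138, 0.4940, -0.4957, -0.0271)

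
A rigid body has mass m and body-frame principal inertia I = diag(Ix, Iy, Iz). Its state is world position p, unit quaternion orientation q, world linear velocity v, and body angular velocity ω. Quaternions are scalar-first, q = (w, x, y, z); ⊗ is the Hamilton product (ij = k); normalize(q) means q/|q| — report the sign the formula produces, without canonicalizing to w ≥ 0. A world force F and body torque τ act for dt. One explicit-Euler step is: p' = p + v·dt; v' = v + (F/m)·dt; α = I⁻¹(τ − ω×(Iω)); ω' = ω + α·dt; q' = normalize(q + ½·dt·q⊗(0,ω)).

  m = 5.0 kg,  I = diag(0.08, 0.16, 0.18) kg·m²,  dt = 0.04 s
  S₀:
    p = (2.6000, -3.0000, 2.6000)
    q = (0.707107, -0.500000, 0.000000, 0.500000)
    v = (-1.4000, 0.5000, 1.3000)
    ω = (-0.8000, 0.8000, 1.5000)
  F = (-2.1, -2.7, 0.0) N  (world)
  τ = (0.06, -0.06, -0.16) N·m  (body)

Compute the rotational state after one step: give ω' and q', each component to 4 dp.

ω' = (-0.7820, 0.7550, 1.4758)
q' = (0.6836, -0.5189, 0.0183, 0.5129)

gyro term ω×Iω = (0.0240, 0.1200, -0.0512)
angular accel α = (0.4500, -1.1250, -0.6044)
ω' = ω + α·dt = (-0.7820, 0.7550, 1.4758)
2q̇ = q⊗(0,ω) = (-1.1500000, -0.9656856, 0.9156856, 0.6606605)
q' = normalize(q + ½dt·q⊗(0,ω)) = (0.6836, -0.5189, 0.0183, 0.5129)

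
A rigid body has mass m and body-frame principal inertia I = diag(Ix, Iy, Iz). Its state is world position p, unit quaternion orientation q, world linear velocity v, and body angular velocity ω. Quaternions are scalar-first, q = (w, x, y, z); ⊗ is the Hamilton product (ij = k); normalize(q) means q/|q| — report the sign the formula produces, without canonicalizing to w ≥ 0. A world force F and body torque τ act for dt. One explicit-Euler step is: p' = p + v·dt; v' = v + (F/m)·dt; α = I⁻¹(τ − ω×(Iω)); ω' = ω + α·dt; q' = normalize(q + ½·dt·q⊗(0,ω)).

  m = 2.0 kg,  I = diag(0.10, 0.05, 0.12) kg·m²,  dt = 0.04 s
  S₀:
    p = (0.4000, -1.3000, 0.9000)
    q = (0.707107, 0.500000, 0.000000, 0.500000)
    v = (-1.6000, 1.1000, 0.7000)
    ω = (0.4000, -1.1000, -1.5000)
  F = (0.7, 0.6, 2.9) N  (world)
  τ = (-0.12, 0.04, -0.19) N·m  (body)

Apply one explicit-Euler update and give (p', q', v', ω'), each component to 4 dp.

p' = (0.3360, -1.2560, 0.9280)
q' = (0.7176, 0.5163, 0.0034, 0.4674)
v' = (-1.5860, 1.1120, 0.7580)
ω' = (0.3058, -1.0776, -1.5707)

precession coupling ω×(Iω) = (0.1155, 0.0120, 0.0220)
(τ − ω×Iω)/I = (-2.3550, 0.5600, -1.7667)
new body rate ω' = (0.3058, -1.0776, -1.5707)
Hamilton product q⊗(0,ω) = (0.5500000, 0.8328428, 0.1721823, -1.6106605)
q' = normalize(q + ½dt·q⊗(0,ω)) = (0.7176, 0.5163, 0.0034, 0.4674)
a = F/m = (0.3500, 0.3000, 1.4500)
p' = p + v·dt = (0.3360, -1.2560, 0.9280)
v' = v + a·dt = (-1.5860, 1.1120, 0.7580)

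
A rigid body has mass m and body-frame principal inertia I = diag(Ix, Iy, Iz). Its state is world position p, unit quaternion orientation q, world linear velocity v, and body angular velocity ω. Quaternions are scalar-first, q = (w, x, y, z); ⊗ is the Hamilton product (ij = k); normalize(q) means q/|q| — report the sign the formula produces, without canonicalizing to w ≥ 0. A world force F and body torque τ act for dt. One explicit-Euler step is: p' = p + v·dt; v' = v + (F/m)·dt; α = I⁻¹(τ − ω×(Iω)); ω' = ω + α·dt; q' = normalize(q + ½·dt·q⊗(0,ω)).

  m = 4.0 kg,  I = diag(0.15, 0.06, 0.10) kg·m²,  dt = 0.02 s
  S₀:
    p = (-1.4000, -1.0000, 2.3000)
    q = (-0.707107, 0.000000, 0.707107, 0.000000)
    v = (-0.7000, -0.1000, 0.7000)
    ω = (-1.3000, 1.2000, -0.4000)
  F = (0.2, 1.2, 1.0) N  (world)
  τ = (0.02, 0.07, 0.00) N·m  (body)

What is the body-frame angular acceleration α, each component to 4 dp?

gyro term ω×Iω = (-0.0192, 0.0260, 0.1404)
α = I⁻¹(τ − ω×Iω) = (0.2613, 0.7333, -1.4040)

α = (0.2613, 0.7333, -1.4040)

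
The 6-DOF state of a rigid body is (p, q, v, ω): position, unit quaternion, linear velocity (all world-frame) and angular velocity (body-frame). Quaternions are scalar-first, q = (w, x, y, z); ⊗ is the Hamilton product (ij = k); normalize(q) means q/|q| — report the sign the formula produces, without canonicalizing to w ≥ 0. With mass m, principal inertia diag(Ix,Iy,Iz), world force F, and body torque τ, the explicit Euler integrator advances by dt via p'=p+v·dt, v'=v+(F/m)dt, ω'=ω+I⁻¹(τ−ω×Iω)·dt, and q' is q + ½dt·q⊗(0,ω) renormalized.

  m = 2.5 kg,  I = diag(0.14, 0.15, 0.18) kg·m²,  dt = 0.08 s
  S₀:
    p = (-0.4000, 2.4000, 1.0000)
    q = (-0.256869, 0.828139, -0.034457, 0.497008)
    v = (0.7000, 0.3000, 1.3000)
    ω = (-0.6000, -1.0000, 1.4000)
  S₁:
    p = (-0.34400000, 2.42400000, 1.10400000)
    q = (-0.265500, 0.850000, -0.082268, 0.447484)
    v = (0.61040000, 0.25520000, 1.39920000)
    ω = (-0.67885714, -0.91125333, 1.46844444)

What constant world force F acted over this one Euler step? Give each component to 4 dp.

v₁ − v₀ = (-0.08960000, -0.04480000, 0.09920000)
m·(v₁−v₀)/dt = (-2.8000, -1.4000, 3.1000)

F = (-2.8000, -1.4000, 3.1000)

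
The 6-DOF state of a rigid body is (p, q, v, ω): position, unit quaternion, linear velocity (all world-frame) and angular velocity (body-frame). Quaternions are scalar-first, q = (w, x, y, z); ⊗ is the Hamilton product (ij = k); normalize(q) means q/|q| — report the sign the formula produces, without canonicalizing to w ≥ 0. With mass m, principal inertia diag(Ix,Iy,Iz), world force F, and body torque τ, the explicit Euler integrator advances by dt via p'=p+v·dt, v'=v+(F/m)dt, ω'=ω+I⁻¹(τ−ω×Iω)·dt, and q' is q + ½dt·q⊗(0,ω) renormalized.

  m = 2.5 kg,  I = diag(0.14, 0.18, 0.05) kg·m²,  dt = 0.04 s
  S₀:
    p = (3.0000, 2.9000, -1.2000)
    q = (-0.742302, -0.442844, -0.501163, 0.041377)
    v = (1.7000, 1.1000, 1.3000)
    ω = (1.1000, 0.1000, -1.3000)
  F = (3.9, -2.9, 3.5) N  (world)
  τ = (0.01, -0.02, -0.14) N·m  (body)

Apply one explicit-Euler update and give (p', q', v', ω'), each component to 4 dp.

p' = (3.0680, 2.9440, -1.1480)
q' = (-0.7301, -0.4460, -0.5130, 0.0708)
v' = (1.7624, 1.0536, 1.3560)
ω' = (1.0980, 0.1242, -1.4155)

new position p' = (3.0680, 2.9440, -1.1480)
new velocity v' = (1.7624, 1.0536, 1.3560)
ω×(Iω) gyroscopic = (0.0169, -0.1287, 0.0044)
angular accel α = (-0.0493, 0.6039, -2.8880)
new body rate ω' = (1.0980, 0.1242, -1.4155)
q⊗(0,ω) = (0.5910348, -0.1691580, -0.6044127, 1.4719875)
updated quaternion q' = (-0.7301, -0.4460, -0.5130, 0.0708)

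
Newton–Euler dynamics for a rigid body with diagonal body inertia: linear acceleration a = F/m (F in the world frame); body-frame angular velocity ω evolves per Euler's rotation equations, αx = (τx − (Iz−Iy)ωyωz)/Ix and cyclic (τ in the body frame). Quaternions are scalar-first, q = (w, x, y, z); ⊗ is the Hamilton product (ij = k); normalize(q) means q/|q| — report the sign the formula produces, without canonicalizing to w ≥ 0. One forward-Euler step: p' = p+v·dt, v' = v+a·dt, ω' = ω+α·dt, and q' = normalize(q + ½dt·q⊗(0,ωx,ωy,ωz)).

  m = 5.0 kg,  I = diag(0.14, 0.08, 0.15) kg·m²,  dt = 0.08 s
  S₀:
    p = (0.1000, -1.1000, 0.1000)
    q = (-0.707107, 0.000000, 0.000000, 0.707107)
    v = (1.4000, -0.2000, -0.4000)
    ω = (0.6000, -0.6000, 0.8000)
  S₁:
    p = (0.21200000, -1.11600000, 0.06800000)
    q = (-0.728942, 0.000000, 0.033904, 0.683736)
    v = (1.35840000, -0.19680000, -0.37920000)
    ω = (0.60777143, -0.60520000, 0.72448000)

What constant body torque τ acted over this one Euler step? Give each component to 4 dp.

Δω = ω₁−ω₀ = (0.00777143, -0.00520000, -0.07552000)
precession coupling = (-0.0336, -0.0048, 0.0216)
applied torque τ = (-0.0200, -0.0100, -0.1200)

τ = (-0.0200, -0.0100, -0.1200)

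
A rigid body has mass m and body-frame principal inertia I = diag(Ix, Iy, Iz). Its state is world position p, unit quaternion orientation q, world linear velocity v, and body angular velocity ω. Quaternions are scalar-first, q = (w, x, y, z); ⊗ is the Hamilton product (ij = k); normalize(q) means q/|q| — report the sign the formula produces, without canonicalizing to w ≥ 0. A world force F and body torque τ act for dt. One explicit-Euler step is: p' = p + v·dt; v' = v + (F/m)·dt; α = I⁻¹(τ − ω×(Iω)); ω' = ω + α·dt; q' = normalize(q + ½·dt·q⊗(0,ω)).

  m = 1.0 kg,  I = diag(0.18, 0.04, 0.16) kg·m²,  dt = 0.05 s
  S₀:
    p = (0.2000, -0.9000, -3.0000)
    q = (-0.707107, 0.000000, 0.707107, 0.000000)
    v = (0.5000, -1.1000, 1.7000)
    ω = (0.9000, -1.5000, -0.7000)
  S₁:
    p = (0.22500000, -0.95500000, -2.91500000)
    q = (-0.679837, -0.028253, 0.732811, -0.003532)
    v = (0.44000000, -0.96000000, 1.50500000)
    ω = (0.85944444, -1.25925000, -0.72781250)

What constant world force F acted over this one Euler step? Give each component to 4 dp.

F = (-1.2000, 2.8000, -3.9000)

Δv = v₁−v₀ = (-0.06000000, 0.14000000, -0.19500000)
m·(v₁−v₀)/dt = (-1.2000, 2.8000, -3.9000)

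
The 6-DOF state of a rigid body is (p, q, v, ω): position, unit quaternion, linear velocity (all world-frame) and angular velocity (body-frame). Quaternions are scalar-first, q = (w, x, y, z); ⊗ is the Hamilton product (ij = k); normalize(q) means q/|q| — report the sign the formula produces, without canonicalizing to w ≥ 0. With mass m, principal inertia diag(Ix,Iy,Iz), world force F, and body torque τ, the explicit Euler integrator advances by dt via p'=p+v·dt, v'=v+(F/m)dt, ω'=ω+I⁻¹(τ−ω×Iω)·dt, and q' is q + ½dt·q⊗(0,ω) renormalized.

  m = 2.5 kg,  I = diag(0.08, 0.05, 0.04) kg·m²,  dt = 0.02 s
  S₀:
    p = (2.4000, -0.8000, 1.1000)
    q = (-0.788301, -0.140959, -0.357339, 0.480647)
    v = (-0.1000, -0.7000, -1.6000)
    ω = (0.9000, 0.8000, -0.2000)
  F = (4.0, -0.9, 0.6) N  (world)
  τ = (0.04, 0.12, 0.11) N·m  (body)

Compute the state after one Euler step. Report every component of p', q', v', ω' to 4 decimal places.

(τ − ω×Iω)/I = (0.4800, 2.5440, 3.2900)
ω' = ω + α·dt = (0.9096, 0.8509, -0.1342)
Hamilton product q⊗(0,ω) = (0.5088637, -1.0225207, -0.2262503, 0.3664981)
q' = normalize(q + ½dt·q⊗(0,ω)) = (-0.7832, -0.1512, -0.3596, 0.4843)
p + v·dt = (2.3980, -0.8140, 1.0680)
v + (F/m)dt = (-0.0680, -0.7072, -1.5952)

p' = (2.3980, -0.8140, 1.0680)
q' = (-0.7832, -0.1512, -0.3596, 0.4843)
v' = (-0.0680, -0.7072, -1.5952)
ω' = (0.9096, 0.8509, -0.1342)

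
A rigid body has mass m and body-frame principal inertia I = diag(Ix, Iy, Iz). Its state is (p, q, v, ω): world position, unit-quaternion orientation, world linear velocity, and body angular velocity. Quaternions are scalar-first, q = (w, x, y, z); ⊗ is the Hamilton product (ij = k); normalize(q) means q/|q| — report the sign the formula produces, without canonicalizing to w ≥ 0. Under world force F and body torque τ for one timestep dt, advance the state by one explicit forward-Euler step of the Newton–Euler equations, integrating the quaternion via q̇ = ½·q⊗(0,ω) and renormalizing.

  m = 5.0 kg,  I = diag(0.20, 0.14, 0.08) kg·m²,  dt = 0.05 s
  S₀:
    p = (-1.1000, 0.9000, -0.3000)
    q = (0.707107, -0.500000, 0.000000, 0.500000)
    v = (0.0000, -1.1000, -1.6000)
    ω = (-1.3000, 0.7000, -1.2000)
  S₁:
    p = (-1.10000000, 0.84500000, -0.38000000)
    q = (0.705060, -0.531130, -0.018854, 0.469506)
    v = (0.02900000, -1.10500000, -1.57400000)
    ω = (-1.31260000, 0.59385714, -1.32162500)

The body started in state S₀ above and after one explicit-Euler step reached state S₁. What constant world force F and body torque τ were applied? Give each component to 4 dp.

ω₁ − ω₀ = (-0.01260000, -0.10614286, -0.12162500)
τ = I·(Δω/dt) + ω₀×(Iω₀) = (0.0000, -0.1100, -0.1400)
Δv = v₁−v₀ = (0.02900000, -0.00500000, 0.02600000)
m·(v₁−v₀)/dt = (2.9000, -0.5000, 2.6000)

F = (2.9000, -0.5000, 2.6000)
τ = (0.0000, -0.1100, -0.1400)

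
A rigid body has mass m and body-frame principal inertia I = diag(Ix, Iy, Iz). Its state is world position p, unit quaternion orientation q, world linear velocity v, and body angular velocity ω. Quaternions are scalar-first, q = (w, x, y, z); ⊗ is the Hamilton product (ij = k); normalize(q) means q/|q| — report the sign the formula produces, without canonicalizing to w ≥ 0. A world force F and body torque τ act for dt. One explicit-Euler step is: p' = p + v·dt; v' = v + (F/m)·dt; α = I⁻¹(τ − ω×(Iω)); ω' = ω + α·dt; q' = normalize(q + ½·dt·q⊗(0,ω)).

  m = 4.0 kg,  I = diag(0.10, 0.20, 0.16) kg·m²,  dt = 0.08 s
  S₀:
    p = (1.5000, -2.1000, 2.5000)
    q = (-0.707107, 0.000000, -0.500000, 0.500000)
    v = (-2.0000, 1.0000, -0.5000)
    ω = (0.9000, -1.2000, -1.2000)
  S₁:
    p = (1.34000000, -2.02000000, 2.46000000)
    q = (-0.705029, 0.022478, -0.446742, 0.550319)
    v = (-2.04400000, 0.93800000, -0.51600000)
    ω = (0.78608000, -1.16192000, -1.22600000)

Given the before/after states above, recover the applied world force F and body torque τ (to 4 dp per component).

F = (-2.2000, -3.1000, -0.8000)
τ = (-0.2000, 0.1600, -0.1600)

Δω = ω₁−ω₀ = (-0.11392000, 0.03808000, -0.02600000)
precession coupling = (-0.0576, 0.0648, -0.1080)
I·α + gyro = (-0.2000, 0.1600, -0.1600)
velocity change Δv = (-0.04400000, -0.06200000, -0.01600000)
applied force F = (-2.2000, -3.1000, -0.8000)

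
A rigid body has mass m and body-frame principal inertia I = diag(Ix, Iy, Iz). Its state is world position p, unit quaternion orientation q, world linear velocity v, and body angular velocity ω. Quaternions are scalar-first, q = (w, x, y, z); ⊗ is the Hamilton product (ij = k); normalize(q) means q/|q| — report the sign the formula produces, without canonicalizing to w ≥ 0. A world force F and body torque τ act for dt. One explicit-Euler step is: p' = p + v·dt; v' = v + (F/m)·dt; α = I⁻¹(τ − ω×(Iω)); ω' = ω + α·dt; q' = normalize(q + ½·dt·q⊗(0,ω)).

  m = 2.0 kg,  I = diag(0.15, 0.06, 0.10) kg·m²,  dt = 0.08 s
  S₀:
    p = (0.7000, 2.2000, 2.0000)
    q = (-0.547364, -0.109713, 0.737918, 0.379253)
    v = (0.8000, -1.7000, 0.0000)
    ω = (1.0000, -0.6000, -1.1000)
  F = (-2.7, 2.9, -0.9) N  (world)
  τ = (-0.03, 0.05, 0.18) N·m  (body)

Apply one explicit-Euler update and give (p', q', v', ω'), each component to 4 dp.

p' = (0.7640, 2.0640, 2.0000)
q' = (-0.5075, -0.1547, 0.7598, 0.3757)
v' = (0.6920, -1.5840, -0.0360)
ω' = (0.9699, -0.4600, -0.9992)

(τ − ω×Iω)/I = (-0.3760, 1.7500, 1.2600)
new body rate ω' = (0.9699, -0.4600, -0.9992)
Hamilton product q⊗(0,ω) = (0.9696421, -1.1315220, 0.5869871, -0.0699898)
q' = normalize(q + ½dt·q⊗(0,ω)) = (-0.5075, -0.1547, 0.7598, 0.3757)
a = (-1.3500, 1.4500, -0.4500)
p + v·dt = (0.7640, 2.0640, 2.0000)
v + (F/m)dt = (0.6920, -1.5840, -0.0360)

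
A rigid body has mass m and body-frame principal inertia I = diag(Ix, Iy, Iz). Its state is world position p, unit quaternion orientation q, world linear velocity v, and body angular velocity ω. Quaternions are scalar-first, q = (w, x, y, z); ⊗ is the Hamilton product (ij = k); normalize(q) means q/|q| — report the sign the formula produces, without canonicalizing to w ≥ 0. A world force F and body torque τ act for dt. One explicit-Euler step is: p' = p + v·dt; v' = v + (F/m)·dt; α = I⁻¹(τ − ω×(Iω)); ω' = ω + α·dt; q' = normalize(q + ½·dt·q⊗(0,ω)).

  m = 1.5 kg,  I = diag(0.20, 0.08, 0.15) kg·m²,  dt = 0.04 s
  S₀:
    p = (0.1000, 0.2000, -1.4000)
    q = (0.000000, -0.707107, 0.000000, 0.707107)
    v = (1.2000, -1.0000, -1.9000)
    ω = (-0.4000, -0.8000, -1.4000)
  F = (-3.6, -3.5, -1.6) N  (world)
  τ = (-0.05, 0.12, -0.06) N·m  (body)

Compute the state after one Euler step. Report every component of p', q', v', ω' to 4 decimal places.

α = I⁻¹(τ − ω×Iω) = (-0.6420, 1.1500, -0.1440)
new body rate ω' = (-0.4257, -0.7540, -1.4058)
q⊗(0,ω) = (0.7071070, 0.5656856, -1.2727926, 0.5656856)
q' = normalize(q + ½dt·q⊗(0,ω)) = (0.0141, -0.6954, -0.0254, 0.7180)
a = (-2.4000, -2.3333, -1.0667)
p + v·dt = (0.1480, 0.1600, -1.4760)
v + (F/m)dt = (1.1040, -1.0933, -1.9427)

p' = (0.1480, 0.1600, -1.4760)
q' = (0.0141, -0.6954, -0.0254, 0.7180)
v' = (1.1040, -1.0933, -1.9427)
ω' = (-0.4257, -0.7540, -1.4058)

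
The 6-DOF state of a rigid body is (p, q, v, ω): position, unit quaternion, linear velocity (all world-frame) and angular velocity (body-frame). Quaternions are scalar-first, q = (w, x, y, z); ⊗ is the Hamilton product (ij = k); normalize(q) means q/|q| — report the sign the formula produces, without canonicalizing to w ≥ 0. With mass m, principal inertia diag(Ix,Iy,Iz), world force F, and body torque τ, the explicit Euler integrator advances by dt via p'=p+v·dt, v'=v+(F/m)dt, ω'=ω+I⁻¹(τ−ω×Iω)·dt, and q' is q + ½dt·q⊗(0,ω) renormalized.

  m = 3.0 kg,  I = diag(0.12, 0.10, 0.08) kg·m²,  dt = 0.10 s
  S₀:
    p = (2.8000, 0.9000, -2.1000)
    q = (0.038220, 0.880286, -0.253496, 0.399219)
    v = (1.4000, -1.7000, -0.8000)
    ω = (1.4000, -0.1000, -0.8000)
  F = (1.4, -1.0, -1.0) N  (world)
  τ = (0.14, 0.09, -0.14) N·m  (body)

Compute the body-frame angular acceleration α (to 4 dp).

α = (1.1800, 1.3480, -1.7850)

ω×(Iω) gyroscopic = (-0.0016, -0.0448, 0.0028)
(τ − ω×Iω)/I = (1.1800, 1.3480, -1.7850)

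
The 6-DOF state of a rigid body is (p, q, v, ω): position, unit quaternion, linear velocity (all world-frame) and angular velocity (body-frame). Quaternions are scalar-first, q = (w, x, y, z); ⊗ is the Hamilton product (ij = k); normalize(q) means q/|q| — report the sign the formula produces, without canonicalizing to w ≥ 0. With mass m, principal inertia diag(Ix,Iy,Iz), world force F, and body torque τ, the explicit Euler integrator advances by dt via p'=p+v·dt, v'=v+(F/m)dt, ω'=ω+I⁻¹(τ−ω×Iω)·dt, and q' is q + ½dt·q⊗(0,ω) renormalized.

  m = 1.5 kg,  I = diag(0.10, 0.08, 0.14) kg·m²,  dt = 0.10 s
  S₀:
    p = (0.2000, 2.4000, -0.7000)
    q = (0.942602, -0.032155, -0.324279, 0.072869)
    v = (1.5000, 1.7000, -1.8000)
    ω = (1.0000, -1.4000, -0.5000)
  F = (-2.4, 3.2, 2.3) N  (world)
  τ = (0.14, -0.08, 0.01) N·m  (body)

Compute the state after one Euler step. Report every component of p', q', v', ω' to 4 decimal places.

angular accel α = (0.9800, -1.2500, -0.1286)
ω + α·dt = (1.0980, -1.5250, -0.5129)
Hamilton product q⊗(0,ω) = (-0.3854011, 1.2067581, -1.2628513, -0.1020050)
q + ½dt·q⊗(0,ω), renormalized = (0.9196, 0.0281, -0.3859, 0.0675)
linear accel F/m = (-1.6000, 2.1333, 1.5333)
p' = p + v·dt = (0.3500, 2.5700, -0.8800)
new velocity v' = (1.3400, 1.9133, -1.6467)

p' = (0.3500, 2.5700, -0.8800)
q' = (0.9196, 0.0281, -0.3859, 0.0675)
v' = (1.3400, 1.9133, -1.6467)
ω' = (1.0980, -1.5250, -0.5129)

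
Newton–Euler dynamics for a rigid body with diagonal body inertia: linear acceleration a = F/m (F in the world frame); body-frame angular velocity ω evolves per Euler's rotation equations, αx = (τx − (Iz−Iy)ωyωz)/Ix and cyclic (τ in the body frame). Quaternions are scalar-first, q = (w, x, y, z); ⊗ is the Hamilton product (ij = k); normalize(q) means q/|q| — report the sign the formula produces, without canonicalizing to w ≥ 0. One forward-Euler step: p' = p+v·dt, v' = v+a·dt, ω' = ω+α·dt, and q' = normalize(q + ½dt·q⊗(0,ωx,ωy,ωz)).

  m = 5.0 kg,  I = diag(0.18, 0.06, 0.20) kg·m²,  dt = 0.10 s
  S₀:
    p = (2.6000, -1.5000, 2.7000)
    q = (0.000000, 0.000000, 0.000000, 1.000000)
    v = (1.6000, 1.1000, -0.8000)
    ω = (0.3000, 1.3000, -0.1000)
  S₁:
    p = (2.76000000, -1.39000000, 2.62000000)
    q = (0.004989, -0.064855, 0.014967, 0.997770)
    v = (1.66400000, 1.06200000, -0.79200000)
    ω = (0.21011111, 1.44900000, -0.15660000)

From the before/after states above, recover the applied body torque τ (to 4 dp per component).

τ = (-0.1800, 0.0900, -0.1600)

rate change Δω = (-0.08988889, 0.14900000, -0.05660000)
applied torque τ = (-0.1800, 0.0900, -0.1600)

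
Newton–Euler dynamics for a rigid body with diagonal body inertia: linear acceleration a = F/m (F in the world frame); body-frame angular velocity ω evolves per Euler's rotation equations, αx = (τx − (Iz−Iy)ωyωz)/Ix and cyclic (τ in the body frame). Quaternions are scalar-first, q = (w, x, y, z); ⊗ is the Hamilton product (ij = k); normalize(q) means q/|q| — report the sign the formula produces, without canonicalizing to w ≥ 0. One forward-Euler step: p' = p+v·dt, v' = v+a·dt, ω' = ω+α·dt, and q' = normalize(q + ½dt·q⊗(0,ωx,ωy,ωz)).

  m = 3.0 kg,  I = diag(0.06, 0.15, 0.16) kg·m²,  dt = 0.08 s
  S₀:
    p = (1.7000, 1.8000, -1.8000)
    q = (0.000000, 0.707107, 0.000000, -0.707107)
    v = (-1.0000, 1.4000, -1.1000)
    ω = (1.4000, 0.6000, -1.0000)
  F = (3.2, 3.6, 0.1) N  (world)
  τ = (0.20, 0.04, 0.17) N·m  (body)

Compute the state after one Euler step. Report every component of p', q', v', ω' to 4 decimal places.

p' = p + v·dt = (1.6200, 1.9120, -1.8880)
new velocity v' = (-0.9147, 1.4960, -1.0973)
ω×(Iω) gyroscopic = (-0.0060, 0.1400, 0.0756)
(τ − ω×Iω)/I = (3.4333, -0.6667, 0.5900)
ω + α·dt = (1.6747, 0.5467, -0.9528)
q⊗(0,ω) = (-1.6970568, 0.4242642, -0.2828428, 0.4242642)
q' = normalize(q + ½dt·q⊗(0,ω)) = (-0.0677, 0.7222, -0.0113, -0.6883)

p' = (1.6200, 1.9120, -1.8880)
q' = (-0.0677, 0.7222, -0.0113, -0.6883)
v' = (-0.9147, 1.4960, -1.0973)
ω' = (1.6747, 0.5467, -0.9528)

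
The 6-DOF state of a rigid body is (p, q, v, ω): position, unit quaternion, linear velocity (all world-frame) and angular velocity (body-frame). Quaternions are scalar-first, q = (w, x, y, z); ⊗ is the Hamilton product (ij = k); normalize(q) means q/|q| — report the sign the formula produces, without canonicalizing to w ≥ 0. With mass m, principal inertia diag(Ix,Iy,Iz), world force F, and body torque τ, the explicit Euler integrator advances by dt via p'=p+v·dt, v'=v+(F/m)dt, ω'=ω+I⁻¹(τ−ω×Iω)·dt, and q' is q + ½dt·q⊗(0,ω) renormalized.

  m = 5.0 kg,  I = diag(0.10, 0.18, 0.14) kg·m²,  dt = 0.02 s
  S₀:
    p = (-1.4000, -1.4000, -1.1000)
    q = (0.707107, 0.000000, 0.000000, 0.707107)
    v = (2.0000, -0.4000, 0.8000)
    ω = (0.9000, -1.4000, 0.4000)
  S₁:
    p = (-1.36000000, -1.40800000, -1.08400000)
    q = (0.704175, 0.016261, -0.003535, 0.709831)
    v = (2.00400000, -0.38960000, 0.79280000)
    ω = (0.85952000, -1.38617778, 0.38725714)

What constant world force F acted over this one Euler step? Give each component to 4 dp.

F = (1.0000, 2.6000, -1.8000)

velocity change Δv = (0.00400000, 0.01040000, -0.00720000)
F = m·Δv/dt = (1.0000, 2.6000, -1.8000)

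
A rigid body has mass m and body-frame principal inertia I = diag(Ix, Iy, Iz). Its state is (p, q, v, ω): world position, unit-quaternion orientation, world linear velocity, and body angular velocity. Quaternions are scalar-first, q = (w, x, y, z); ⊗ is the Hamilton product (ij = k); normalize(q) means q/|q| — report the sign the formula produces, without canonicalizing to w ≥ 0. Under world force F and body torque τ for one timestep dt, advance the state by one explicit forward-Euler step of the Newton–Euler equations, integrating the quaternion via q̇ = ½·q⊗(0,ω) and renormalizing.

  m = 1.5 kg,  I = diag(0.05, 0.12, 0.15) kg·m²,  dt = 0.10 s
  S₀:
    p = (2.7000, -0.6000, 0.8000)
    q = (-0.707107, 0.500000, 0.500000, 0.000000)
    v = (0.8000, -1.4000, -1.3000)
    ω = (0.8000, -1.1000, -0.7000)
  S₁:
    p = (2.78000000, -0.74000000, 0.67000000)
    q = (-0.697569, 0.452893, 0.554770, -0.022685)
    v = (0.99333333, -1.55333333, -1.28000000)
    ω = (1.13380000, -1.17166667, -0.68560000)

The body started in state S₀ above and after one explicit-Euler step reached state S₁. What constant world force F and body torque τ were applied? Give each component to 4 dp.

F = (2.9000, -2.3000, 0.3000)
τ = (0.1900, -0.0300, -0.0400)

ω₁ − ω₀ = (0.33380000, -0.07166667, 0.01440000)
precession coupling = (0.0231, 0.0560, -0.0616)
applied torque τ = (0.1900, -0.0300, -0.0400)
v₁ − v₀ = (0.19333333, -0.15333333, 0.02000000)
F = m·Δv/dt = (2.9000, -2.3000, 0.3000)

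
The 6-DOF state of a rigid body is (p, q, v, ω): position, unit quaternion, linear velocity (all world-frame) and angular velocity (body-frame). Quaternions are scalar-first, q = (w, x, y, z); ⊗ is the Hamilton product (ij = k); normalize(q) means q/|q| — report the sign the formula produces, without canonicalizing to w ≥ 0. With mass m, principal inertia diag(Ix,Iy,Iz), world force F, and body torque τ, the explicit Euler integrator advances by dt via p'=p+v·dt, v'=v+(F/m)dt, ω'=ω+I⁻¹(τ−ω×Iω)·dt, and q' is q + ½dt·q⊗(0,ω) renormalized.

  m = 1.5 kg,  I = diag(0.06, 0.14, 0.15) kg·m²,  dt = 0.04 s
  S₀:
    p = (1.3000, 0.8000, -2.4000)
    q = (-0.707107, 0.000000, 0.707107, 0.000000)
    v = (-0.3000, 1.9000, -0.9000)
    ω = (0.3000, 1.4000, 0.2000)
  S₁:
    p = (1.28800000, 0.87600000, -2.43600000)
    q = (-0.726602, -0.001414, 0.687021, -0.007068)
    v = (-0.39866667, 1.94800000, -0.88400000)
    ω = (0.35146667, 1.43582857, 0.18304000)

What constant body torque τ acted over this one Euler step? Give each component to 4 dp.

τ = (0.0800, 0.1200, -0.0300)

rate change Δω = (0.05146667, 0.03582857, -0.01696000)
τ = I·(Δω/dt) + ω₀×(Iω₀) = (0.0800, 0.1200, -0.0300)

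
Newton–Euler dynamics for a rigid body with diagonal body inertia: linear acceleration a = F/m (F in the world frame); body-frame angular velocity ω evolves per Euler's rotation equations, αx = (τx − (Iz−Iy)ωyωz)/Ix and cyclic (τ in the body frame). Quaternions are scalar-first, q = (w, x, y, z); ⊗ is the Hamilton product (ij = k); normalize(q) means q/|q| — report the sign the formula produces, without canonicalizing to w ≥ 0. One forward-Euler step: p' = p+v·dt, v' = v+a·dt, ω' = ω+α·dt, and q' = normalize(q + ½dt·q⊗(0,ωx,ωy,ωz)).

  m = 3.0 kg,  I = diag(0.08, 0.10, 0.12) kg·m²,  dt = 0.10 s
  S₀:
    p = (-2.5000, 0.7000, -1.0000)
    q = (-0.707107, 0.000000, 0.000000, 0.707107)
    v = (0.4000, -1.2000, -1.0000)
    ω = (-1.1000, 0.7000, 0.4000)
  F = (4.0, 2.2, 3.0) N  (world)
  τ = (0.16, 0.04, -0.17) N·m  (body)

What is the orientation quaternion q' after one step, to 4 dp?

q' = (-0.7196, 0.0141, -0.0635, 0.6914)

q⊗(0,ω) = (-0.2828428, 0.2828428, -1.2727926, -0.2828428)
q' = normalize(q + ½dt·q⊗(0,ω)) = (-0.7196, 0.0141, -0.0635, 0.6914)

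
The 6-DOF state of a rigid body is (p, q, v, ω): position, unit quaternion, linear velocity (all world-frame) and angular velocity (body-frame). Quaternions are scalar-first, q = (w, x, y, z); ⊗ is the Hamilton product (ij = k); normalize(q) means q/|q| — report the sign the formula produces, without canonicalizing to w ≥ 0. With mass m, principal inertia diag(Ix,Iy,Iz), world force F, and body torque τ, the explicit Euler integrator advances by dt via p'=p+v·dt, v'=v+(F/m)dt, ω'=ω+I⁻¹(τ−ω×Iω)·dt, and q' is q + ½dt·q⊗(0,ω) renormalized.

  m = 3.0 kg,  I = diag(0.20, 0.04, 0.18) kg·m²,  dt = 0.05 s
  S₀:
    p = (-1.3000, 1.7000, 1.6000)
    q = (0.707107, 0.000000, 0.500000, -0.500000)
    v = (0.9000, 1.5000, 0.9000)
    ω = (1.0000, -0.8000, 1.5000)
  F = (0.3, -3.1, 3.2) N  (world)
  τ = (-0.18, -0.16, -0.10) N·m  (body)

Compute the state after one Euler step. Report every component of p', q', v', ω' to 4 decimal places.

gyro term ω×Iω = (-0.1680, 0.0300, 0.1280)
angular accel α = (-0.0600, -4.7500, -1.2667)
new body rate ω' = (0.9970, -1.0375, 1.4367)
q⊗(0,ω) = (1.1500000, 1.0571070, -1.0656856, 0.5606605)
q + ½dt·q⊗(0,ω), renormalized = (0.7350, 0.0264, 0.4728, -0.4854)
linear accel F/m = (0.1000, -1.0333, 1.0667)
new position p' = (-1.2550, 1.7750, 1.6450)
v + (F/m)dt = (0.9050, 1.4483, 0.9533)

p' = (-1.2550, 1.7750, 1.6450)
q' = (0.7350, 0.0264, 0.4728, -0.4854)
v' = (0.9050, 1.4483, 0.9533)
ω' = (0.9970, -1.0375, 1.4367)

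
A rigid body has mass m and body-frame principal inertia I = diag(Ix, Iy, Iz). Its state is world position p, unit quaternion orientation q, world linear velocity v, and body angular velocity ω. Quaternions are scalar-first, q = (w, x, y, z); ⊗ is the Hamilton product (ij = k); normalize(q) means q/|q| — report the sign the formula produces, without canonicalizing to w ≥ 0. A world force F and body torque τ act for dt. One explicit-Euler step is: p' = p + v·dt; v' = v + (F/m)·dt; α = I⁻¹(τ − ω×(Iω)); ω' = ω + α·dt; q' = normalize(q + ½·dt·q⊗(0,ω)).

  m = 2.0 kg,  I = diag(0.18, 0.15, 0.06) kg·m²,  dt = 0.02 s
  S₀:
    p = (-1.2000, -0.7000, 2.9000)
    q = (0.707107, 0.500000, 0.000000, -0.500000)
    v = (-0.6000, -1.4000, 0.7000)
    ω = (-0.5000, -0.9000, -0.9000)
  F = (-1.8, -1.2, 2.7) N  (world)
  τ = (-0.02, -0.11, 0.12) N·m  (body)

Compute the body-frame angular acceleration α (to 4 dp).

gyro term ω×Iω = (-0.0729, 0.0540, -0.0135)
(τ − ω×Iω)/I = (0.2939, -1.0933, 2.2250)

α = (0.2939, -1.0933, 2.2250)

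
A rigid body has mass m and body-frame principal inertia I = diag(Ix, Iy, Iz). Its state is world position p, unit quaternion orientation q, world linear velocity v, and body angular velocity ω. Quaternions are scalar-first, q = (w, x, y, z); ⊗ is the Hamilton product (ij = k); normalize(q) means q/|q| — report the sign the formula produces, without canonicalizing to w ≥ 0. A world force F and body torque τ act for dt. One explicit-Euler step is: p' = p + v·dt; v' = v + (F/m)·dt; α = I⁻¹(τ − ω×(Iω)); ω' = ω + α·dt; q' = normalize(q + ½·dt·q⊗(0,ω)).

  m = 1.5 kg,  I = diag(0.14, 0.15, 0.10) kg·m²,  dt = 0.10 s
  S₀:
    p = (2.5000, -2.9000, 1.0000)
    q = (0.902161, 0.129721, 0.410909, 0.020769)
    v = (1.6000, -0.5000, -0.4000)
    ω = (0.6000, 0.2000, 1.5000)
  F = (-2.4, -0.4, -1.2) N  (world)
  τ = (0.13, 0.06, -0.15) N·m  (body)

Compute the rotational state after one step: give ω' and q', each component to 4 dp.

ω' = (0.7036, 0.2160, 1.3488)
q' = (0.8897, 0.1868, 0.4095, 0.0771)

angular accel α = (1.0357, 0.1600, -1.5120)
new body rate ω' = (0.7036, 0.2160, 1.3488)
2q̇ = q⊗(0,ω) = (-0.1911679, 1.1535063, -0.0016879, 1.1326403)
q' = normalize(q + ½dt·q⊗(0,ω)) = (0.8897, 0.1868, 0.4095, 0.0771)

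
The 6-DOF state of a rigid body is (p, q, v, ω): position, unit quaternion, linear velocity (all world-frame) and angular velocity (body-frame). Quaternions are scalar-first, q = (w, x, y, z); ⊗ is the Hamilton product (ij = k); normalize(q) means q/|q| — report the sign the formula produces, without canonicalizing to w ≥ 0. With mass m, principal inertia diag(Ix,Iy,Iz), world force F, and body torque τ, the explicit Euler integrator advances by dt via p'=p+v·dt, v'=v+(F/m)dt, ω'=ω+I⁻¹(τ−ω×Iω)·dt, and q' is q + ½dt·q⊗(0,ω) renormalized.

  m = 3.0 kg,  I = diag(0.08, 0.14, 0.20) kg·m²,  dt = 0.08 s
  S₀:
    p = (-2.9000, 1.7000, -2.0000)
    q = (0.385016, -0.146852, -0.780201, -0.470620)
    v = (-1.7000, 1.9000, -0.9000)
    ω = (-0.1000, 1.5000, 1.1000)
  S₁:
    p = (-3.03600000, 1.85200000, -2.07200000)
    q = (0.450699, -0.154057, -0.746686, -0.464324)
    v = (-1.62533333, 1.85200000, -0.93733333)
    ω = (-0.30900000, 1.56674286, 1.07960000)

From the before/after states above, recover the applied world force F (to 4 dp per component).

velocity change Δv = (0.07466667, -0.04800000, -0.03733333)
applied force F = (2.8000, -1.8000, -1.4000)

F = (2.8000, -1.8000, -1.4000)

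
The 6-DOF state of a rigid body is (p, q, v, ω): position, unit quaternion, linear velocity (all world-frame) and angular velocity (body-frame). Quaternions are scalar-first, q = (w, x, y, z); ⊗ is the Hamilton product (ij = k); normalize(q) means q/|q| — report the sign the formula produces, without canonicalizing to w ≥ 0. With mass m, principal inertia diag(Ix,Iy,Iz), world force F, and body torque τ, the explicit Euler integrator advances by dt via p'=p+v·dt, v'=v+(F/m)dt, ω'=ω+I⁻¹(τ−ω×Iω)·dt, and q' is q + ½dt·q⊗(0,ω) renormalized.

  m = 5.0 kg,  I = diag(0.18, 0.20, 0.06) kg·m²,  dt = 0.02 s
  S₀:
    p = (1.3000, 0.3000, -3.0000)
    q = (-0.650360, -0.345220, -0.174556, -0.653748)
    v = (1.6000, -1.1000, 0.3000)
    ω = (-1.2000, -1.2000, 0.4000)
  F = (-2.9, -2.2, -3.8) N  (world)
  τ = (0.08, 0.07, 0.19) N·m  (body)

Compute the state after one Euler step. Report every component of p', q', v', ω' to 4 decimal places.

linear accel F/m = (-0.5800, -0.4400, -0.7600)
p' = p + v·dt = (1.3320, 0.2780, -2.9940)
new velocity v' = (1.5884, -1.1088, 0.2848)
ω×(Iω) gyroscopic = (0.0672, -0.0576, 0.0288)
(τ − ω×Iω)/I = (0.0711, 0.6380, 2.6867)
ω' = ω + α·dt = (-1.1986, -1.1872, 0.4537)
q⊗(0,ω) = (-0.3622320, -0.0738880, 1.7030176, -0.0553472)
q + ½dt·q⊗(0,ω), renormalized = (-0.6539, -0.3459, -0.1575, -0.6542)

p' = (1.3320, 0.2780, -2.9940)
q' = (-0.6539, -0.3459, -0.1575, -0.6542)
v' = (1.5884, -1.1088, 0.2848)
ω' = (-1.1986, -1.1872, 0.4537)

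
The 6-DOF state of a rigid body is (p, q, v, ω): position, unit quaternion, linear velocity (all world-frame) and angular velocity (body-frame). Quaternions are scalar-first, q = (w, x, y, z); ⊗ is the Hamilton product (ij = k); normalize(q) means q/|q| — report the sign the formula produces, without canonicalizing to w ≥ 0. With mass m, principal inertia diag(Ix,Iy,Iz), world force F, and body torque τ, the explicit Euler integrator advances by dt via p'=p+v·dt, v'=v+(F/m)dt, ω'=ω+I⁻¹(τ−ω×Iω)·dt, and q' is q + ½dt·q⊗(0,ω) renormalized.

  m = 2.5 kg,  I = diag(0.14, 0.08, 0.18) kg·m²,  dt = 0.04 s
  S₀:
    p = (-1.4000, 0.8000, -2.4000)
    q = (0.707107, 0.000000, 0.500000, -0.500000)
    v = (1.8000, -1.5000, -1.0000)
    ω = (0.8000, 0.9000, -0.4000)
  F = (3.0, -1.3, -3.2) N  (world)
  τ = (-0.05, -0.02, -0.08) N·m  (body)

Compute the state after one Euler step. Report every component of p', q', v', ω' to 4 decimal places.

p' = (-1.3280, 0.7400, -2.4400)
q' = (0.6939, 0.0163, 0.5046, -0.5135)
v' = (1.8480, -1.5208, -1.0512)
ω' = (0.7960, 0.8836, -0.4082)

gyro term ω×Iω = (-0.0360, 0.0128, -0.0432)
angular accel α = (-0.1000, -0.4100, -0.2044)
new body rate ω' = (0.7960, 0.8836, -0.4082)
Hamilton product q⊗(0,ω) = (-0.6500000, 0.8156856, 0.2363963, -0.6828428)
updated quaternion q' = (0.6939, 0.0163, 0.5046, -0.5135)
a = F/m = (1.2000, -0.5200, -1.2800)
p + v·dt = (-1.3280, 0.7400, -2.4400)
v + (F/m)dt = (1.8480, -1.5208, -1.0512)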